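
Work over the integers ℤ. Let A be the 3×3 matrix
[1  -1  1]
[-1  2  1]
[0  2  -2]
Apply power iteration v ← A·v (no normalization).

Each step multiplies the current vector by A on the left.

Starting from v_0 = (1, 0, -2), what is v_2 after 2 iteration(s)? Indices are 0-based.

v_0 = (1, 0, -2).
v_1 = A·v_0 = (-1, -3, 4).
v_2 = A·v_1 = (6, -1, -14).

v_2 = (6, -1, -14)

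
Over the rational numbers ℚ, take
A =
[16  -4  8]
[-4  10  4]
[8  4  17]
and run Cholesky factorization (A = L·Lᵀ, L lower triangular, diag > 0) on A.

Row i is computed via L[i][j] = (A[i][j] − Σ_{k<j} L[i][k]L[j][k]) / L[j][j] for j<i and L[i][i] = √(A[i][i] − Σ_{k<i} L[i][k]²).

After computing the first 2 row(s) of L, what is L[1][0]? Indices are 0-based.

Step 1: L[0][0] = √(16) = 4.
  L[1][0] = (-4) / L[0][0] = -1.
Step 2: L[1][1] = √(9) = 3.

L[1][0] = -1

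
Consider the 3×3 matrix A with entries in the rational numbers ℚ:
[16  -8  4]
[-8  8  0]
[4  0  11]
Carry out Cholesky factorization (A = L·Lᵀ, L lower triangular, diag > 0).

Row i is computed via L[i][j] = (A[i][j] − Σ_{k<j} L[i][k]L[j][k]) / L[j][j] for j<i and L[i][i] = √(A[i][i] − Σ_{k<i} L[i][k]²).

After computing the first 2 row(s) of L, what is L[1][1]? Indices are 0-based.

L[1][1] = 2

Step 1: L[0][0] = √(16) = 4.
  L[1][0] = (-8) / L[0][0] = -2.
Step 2: L[1][1] = √(4) = 2.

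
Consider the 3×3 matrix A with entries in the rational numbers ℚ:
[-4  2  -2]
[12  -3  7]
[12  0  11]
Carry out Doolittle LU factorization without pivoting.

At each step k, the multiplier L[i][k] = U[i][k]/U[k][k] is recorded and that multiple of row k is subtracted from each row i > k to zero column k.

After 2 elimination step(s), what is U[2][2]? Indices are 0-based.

k=0: U[0][0]=-4
  eliminate (1,0): mult=-3, new row 1: (0, 3, 1); set L[1][0]=-3
  eliminate (2,0): mult=-3, new row 2: (0, 6, 5); set L[2][0]=-3
k=1: U[1][1]=3
  eliminate (2,1): mult=2, new row 2: (0, 0, 3); set L[2][1]=2

U[2][2] = 3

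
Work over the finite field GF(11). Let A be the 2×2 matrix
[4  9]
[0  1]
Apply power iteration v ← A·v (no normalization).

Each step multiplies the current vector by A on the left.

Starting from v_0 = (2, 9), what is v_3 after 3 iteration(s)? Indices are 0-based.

v_0 = (2, 9).
v_1 = A·v_0 = (1, 9).
v_2 = A·v_1 = (8, 9).
v_3 = A·v_2 = (3, 9).

v_3 = (3, 9)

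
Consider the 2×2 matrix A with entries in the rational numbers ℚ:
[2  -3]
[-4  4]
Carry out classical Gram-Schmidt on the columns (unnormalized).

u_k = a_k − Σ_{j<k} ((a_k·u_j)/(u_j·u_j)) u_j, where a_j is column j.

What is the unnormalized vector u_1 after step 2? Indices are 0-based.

u_1 = (-4/5, -2/5)

Step 1: u_0 = a_0 = (2, -4).
Step 2: u_1 = a_1 − (-11/10)·u_0 = (-4/5, -2/5).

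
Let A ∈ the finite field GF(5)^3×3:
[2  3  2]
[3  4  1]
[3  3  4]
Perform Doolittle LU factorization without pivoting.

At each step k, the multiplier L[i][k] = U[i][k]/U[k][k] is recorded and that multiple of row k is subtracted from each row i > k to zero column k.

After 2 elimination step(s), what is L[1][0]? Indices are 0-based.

Step 1: pivot at (0,0) is 2.
  row1 ← row1 − (4)·row0  ⇒  L[1][0]=4, U row1=(0, 2, 3)
  row2 ← row2 − (4)·row0  ⇒  L[2][0]=4, U row2=(0, 1, 1)
Step 2: pivot at (1,1) is 2.
  row2 ← row2 − (3)·row1  ⇒  L[2][1]=3, U row2=(0, 0, 2)

L[1][0] = 4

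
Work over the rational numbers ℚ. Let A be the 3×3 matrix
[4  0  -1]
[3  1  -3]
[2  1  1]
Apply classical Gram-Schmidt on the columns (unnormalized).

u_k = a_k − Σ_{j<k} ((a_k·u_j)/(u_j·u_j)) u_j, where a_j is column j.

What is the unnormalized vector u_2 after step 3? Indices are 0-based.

Step 1: u_0 = a_0 = (4, 3, 2).
Step 2: u_1 = a_1 − (5/29)·u_0 = (-20/29, 14/29, 19/29).
Step 3: u_2 = a_2 − (-11/29)·u_0 − (-1/11)·u_1 = (5/11, -20/11, 20/11).

u_2 = (5/11, -20/11, 20/11)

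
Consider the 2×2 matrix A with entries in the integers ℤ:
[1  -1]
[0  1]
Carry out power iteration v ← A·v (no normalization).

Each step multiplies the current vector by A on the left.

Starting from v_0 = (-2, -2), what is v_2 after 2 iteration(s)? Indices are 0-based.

v_2 = (2, -2)

v_0 = (-2, -2).
v_1 = A·v_0 = (0, -2).
v_2 = A·v_1 = (2, -2).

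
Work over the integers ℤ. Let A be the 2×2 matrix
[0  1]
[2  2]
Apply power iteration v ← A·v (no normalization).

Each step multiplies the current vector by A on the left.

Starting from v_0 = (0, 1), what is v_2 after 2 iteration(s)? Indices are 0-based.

v_2 = (2, 6)

v_0 = (0, 1).
v_1 = A·v_0 = (1, 2).
v_2 = A·v_1 = (2, 6).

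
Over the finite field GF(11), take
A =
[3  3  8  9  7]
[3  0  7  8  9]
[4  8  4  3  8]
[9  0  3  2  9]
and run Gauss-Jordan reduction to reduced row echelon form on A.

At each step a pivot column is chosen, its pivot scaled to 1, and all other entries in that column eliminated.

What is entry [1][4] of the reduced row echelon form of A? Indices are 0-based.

M[1][4] = 9

step 1: normalize row 0 (÷3) = (1, 1, 10, 3, 6)
  row 1: subtract 3×row0 = (0, 8, 10, 10, 2)
  row 2: subtract 4×row0 = (0, 4, 8, 2, 6)
  row 3: subtract 9×row0 = (0, 2, 1, 8, 10)
step 2: normalize row 1 (÷8) = (0, 1, 4, 4, 3)
  row 0: subtract 1×row1 = (1, 0, 6, 10, 3)
  row 2: subtract 4×row1 = (0, 0, 3, 8, 5)
  row 3: subtract 2×row1 = (0, 0, 4, 0, 4)
step 3: normalize row 2 (÷3) = (0, 0, 1, 10, 9)
  row 0: subtract 6×row2 = (1, 0, 0, 5, 4)
  row 1: subtract 4×row2 = (0, 1, 0, 8, 0)
  row 3: subtract 4×row2 = (0, 0, 0, 4, 1)
step 4: normalize row 3 (÷4) = (0, 0, 0, 1, 3)
  row 0: subtract 5×row3 = (1, 0, 0, 0, 0)
  row 1: subtract 8×row3 = (0, 1, 0, 0, 9)
  row 2: subtract 10×row3 = (0, 0, 1, 0, 1)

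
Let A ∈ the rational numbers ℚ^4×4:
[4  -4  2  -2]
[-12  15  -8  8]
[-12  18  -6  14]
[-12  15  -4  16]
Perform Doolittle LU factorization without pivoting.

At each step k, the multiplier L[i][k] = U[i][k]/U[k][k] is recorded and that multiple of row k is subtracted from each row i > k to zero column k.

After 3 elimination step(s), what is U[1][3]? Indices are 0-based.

U[1][3] = 2

Step 1: pivot at (0,0) is 4.
  row1 ← row1 − (-3)·row0  ⇒  L[1][0]=-3, U row1=(0, 3, -2, 2)
  row2 ← row2 − (-3)·row0  ⇒  L[2][0]=-3, U row2=(0, 6, 0, 8)
  row3 ← row3 − (-3)·row0  ⇒  L[3][0]=-3, U row3=(0, 3, 2, 10)
Step 2: pivot at (1,1) is 3.
  row2 ← row2 − (2)·row1  ⇒  L[2][1]=2, U row2=(0, 0, 4, 4)
  row3 ← row3 − (1)·row1  ⇒  L[3][1]=1, U row3=(0, 0, 4, 8)
Step 3: pivot at (2,2) is 4.
  row3 ← row3 − (1)·row2  ⇒  L[3][2]=1, U row3=(0, 0, 0, 4)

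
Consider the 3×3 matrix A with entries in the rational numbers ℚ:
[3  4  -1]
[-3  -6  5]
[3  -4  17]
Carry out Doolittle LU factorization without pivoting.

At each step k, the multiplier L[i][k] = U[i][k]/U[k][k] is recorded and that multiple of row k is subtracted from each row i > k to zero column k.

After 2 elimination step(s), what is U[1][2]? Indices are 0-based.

k=0: U[0][0]=3
  eliminate (1,0): mult=-1, new row 1: (0, -2, 4); set L[1][0]=-1
  eliminate (2,0): mult=1, new row 2: (0, -8, 18); set L[2][0]=1
k=1: U[1][1]=-2
  eliminate (2,1): mult=4, new row 2: (0, 0, 2); set L[2][1]=4

U[1][2] = 4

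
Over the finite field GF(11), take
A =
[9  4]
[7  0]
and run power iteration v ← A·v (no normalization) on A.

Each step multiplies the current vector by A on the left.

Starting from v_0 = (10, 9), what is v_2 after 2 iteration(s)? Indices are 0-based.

v_0 = (10, 9).
v_1 = A·v_0 = (5, 4).
v_2 = A·v_1 = (6, 2).

v_2 = (6, 2)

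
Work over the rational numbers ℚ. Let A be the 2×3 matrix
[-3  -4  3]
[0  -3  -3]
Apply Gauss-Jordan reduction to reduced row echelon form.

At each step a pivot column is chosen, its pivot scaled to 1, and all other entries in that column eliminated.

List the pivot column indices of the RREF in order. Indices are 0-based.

step 1: normalize row 0 (÷-3) = (1, 4/3, -1)
step 2: normalize row 1 (÷-3) = (0, 1, 1)
  row 0: subtract 4/3×row1 = (1, 0, -7/3)

pivot columns: 0, 1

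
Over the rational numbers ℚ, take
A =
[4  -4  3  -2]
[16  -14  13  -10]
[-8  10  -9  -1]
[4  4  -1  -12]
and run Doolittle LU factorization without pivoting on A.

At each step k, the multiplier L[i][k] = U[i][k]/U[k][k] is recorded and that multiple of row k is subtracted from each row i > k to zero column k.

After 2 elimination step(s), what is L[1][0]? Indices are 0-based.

Step 1: pivot at (0,0) is 4.
  row1 ← row1 − (4)·row0  ⇒  L[1][0]=4, U row1=(0, 2, 1, -2)
  row2 ← row2 − (-2)·row0  ⇒  L[2][0]=-2, U row2=(0, 2, -3, -5)
  row3 ← row3 − (1)·row0  ⇒  L[3][0]=1, U row3=(0, 8, -4, -10)
Step 2: pivot at (1,1) is 2.
  row2 ← row2 − (1)·row1  ⇒  L[2][1]=1, U row2=(0, 0, -4, -3)
  row3 ← row3 − (4)·row1  ⇒  L[3][1]=4, U row3=(0, 0, -8, -2)

L[1][0] = 4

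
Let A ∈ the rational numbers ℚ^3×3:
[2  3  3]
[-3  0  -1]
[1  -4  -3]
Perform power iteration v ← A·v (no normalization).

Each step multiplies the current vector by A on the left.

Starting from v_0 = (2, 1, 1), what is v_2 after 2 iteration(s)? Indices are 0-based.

v_2 = (-16, -25, 53)

v_0 = (2, 1, 1).
v_1 = A·v_0 = (10, -7, -5).
v_2 = A·v_1 = (-16, -25, 53).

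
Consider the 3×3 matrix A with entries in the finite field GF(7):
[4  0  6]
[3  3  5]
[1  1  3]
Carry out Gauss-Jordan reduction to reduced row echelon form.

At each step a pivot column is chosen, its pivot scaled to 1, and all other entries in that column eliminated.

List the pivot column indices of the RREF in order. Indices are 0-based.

pivot columns: 0, 1, 2

[1] R0 /= 4  ⇒  (1, 0, 5)
     R1 -= 3·R0  ⇒  (0, 3, 4)
     R2 -= 1·R0  ⇒  (0, 1, 5)
[2] R1 /= 3  ⇒  (0, 1, 6)
     R2 -= 1·R1  ⇒  (0, 0, 6)
[3] R2 /= 6  ⇒  (0, 0, 1)
     R0 -= 5·R2  ⇒  (1, 0, 0)
     R1 -= 6·R2  ⇒  (0, 1, 0)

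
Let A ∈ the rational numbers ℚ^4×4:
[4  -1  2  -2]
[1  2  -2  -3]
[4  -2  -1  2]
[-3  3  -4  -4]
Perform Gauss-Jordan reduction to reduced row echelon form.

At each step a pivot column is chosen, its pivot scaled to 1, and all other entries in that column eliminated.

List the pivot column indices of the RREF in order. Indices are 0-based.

pivot columns: 0, 1, 2, 3

pivot(0,0)=4: scale R0 → (1, -1/4, 1/2, -1/2)
  clear (1,0): R1 −= (1)R0 → (0, 9/4, -5/2, -5/2)
  clear (2,0): R2 −= (4)R0 → (0, -1, -3, 4)
  clear (3,0): R3 −= (-3)R0 → (0, 9/4, -5/2, -11/2)
pivot(1,1)=9/4: scale R1 → (0, 1, -10/9, -10/9)
  clear (0,1): R0 −= (-1/4)R1 → (1, 0, 2/9, -7/9)
  clear (2,1): R2 −= (-1)R1 → (0, 0, -37/9, 26/9)
  clear (3,1): R3 −= (9/4)R1 → (0, 0, 0, -3)
pivot(2,2)=-37/9: scale R2 → (0, 0, 1, -26/37)
  clear (0,2): R0 −= (2/9)R2 → (1, 0, 0, -23/37)
  clear (1,2): R1 −= (-10/9)R2 → (0, 1, 0, -70/37)
pivot(3,3)=-3: scale R3 → (0, 0, 0, 1)
  clear (0,3): R0 −= (-23/37)R3 → (1, 0, 0, 0)
  clear (1,3): R1 −= (-70/37)R3 → (0, 1, 0, 0)
  clear (2,3): R2 −= (-26/37)R3 → (0, 0, 1, 0)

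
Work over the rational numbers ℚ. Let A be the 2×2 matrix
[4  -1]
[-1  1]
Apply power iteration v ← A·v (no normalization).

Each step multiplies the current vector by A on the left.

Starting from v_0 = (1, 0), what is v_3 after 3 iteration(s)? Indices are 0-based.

v_3 = (73, -22)

v_0 = (1, 0).
v_1 = A·v_0 = (4, -1).
v_2 = A·v_1 = (17, -5).
v_3 = A·v_2 = (73, -22).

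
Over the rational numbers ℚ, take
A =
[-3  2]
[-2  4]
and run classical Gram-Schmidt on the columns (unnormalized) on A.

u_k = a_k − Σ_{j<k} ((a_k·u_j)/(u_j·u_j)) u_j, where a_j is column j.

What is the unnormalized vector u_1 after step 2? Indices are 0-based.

u_1 = (-16/13, 24/13)

Step 1: u_0 = a_0 = (-3, -2).
Step 2: u_1 = a_1 − (-14/13)·u_0 = (-16/13, 24/13).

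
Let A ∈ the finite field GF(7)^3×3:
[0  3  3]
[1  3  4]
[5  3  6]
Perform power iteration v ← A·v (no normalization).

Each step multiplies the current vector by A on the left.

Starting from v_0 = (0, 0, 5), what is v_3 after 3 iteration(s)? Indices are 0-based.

v_0 = (0, 0, 5).
v_1 = A·v_0 = (1, 6, 2).
v_2 = A·v_1 = (3, 6, 0).
v_3 = A·v_2 = (4, 0, 5).

v_3 = (4, 0, 5)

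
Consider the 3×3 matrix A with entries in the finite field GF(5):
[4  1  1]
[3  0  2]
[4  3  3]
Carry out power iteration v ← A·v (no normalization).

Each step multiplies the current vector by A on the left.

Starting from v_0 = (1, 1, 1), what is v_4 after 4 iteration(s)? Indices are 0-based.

v_4 = (4, 3, 3)

v_0 = (1, 1, 1).
v_1 = A·v_0 = (1, 0, 0).
v_2 = A·v_1 = (4, 3, 4).
v_3 = A·v_2 = (3, 0, 2).
v_4 = A·v_3 = (4, 3, 3).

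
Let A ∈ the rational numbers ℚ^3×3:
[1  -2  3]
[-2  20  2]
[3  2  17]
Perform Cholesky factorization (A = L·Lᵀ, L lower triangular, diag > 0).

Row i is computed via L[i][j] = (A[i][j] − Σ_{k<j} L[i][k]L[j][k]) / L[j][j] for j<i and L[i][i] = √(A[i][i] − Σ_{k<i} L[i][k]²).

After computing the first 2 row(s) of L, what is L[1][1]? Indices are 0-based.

L[1][1] = 4

Step 1: L[0][0] = √(1) = 1.
  L[1][0] = (-2) / L[0][0] = -2.
Step 2: L[1][1] = √(16) = 4.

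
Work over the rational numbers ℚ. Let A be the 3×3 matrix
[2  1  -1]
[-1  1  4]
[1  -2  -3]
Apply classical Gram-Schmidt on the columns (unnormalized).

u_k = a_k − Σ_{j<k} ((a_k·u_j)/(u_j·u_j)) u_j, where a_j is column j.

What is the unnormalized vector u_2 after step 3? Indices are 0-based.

Step 1: u_0 = a_0 = (2, -1, 1).
Step 2: u_1 = a_1 − (-1/6)·u_0 = (4/3, 5/6, -11/6).
Step 3: u_2 = a_2 − (-3/2)·u_0 − (9/7)·u_1 = (2/7, 10/7, 6/7).

u_2 = (2/7, 10/7, 6/7)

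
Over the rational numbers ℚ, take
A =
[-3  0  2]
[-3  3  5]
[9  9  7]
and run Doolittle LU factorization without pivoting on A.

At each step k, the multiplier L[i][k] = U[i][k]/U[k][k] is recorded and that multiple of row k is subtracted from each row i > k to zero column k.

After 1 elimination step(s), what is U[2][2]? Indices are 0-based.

Step 1: pivot at (0,0) is -3.
  row1 ← row1 − (1)·row0  ⇒  L[1][0]=1, U row1=(0, 3, 3)
  row2 ← row2 − (-3)·row0  ⇒  L[2][0]=-3, U row2=(0, 9, 13)

U[2][2] = 13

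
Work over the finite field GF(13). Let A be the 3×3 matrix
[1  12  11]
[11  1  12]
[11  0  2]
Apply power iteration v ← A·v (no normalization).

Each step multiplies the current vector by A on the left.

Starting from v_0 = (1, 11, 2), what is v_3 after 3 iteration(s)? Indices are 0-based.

v_3 = (8, 12, 10)

v_0 = (1, 11, 2).
v_1 = A·v_0 = (12, 7, 2).
v_2 = A·v_1 = (1, 7, 6).
v_3 = A·v_2 = (8, 12, 10).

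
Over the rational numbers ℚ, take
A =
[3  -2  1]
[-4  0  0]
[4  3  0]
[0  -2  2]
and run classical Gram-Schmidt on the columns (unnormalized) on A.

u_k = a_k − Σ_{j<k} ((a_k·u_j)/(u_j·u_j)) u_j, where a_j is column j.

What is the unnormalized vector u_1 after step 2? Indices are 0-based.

u_1 = (-100/41, 24/41, 99/41, -2)

Step 1: u_0 = a_0 = (3, -4, 4, 0).
Step 2: u_1 = a_1 − (6/41)·u_0 = (-100/41, 24/41, 99/41, -2).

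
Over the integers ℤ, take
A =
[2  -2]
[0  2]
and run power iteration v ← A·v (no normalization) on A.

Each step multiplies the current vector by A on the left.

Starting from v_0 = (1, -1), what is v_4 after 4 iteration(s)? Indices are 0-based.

v_4 = (80, -16)

v_0 = (1, -1).
v_1 = A·v_0 = (4, -2).
v_2 = A·v_1 = (12, -4).
v_3 = A·v_2 = (32, -8).
v_4 = A·v_3 = (80, -16).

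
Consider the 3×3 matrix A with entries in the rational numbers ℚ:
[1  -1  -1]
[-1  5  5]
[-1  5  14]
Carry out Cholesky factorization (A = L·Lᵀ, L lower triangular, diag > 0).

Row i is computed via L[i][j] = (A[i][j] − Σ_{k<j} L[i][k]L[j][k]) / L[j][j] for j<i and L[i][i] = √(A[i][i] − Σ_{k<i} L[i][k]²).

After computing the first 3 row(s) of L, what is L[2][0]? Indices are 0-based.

L[2][0] = -1

Step 1: L[0][0] = √(1) = 1.
  L[1][0] = (-1) / L[0][0] = -1.
Step 2: L[1][1] = √(4) = 2.
  L[2][0] = (-1) / L[0][0] = -1.
  L[2][1] = (4) / L[1][1] = 2.
Step 3: L[2][2] = √(9) = 3.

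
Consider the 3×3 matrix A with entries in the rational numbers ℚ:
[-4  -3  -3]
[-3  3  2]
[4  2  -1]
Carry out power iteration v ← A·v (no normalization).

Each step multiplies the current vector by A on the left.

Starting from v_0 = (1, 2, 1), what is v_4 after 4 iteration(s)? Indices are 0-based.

v_4 = (-437, 1035, -617)

v_0 = (1, 2, 1).
v_1 = A·v_0 = (-13, 5, 7).
v_2 = A·v_1 = (16, 68, -49).
v_3 = A·v_2 = (-121, 58, 249).
v_4 = A·v_3 = (-437, 1035, -617).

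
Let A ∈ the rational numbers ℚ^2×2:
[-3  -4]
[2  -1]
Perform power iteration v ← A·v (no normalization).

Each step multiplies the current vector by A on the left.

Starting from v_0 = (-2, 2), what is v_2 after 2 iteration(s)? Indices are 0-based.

v_2 = (30, 2)

v_0 = (-2, 2).
v_1 = A·v_0 = (-2, -6).
v_2 = A·v_1 = (30, 2).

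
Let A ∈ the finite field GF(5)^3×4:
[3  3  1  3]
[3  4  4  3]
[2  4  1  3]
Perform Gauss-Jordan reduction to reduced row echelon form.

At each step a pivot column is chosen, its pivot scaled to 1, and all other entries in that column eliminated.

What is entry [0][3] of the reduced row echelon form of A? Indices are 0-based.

M[0][3] = 2

[1] R0 /= 3  ⇒  (1, 1, 2, 1)
     R1 -= 3·R0  ⇒  (0, 1, 3, 0)
     R2 -= 2·R0  ⇒  (0, 2, 2, 1)
[2] R1 /= 1  ⇒  (0, 1, 3, 0)
     R0 -= 1·R1  ⇒  (1, 0, 4, 1)
     R2 -= 2·R1  ⇒  (0, 0, 1, 1)
[3] R2 /= 1  ⇒  (0, 0, 1, 1)
     R0 -= 4·R2  ⇒  (1, 0, 0, 2)
     R1 -= 3·R2  ⇒  (0, 1, 0, 2)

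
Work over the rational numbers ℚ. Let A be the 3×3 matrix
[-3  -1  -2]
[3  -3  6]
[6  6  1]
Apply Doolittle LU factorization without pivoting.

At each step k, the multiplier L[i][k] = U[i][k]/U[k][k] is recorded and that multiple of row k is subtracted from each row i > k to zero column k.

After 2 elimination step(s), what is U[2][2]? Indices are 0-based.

Step 1: pivot at (0,0) is -3.
  row1 ← row1 − (-1)·row0  ⇒  L[1][0]=-1, U row1=(0, -4, 4)
  row2 ← row2 − (-2)·row0  ⇒  L[2][0]=-2, U row2=(0, 4, -3)
Step 2: pivot at (1,1) is -4.
  row2 ← row2 − (-1)·row1  ⇒  L[2][1]=-1, U row2=(0, 0, 1)

U[2][2] = 1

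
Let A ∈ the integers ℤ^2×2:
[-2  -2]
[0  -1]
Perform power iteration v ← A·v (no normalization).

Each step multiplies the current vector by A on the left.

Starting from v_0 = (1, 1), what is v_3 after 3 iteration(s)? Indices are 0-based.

v_0 = (1, 1).
v_1 = A·v_0 = (-4, -1).
v_2 = A·v_1 = (10, 1).
v_3 = A·v_2 = (-22, -1).

v_3 = (-22, -1)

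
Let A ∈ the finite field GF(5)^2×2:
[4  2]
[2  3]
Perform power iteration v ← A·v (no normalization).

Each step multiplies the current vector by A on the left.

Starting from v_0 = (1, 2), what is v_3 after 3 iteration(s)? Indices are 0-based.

v_0 = (1, 2).
v_1 = A·v_0 = (3, 3).
v_2 = A·v_1 = (3, 0).
v_3 = A·v_2 = (2, 1).

v_3 = (2, 1)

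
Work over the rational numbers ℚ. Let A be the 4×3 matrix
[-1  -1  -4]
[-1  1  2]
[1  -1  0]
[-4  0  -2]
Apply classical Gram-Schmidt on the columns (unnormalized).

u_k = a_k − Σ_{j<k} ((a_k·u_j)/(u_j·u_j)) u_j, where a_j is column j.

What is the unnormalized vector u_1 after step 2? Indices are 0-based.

u_1 = (-20/19, 18/19, -18/19, -4/19)

Step 1: u_0 = a_0 = (-1, -1, 1, -4).
Step 2: u_1 = a_1 − (-1/19)·u_0 = (-20/19, 18/19, -18/19, -4/19).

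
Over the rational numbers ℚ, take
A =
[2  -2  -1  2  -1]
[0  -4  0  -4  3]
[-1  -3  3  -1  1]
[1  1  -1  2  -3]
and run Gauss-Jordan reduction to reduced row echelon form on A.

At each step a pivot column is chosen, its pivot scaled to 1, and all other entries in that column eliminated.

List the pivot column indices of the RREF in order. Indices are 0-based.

pivot columns: 0, 1, 2, 3

[1] R0 /= 2  ⇒  (1, -1, -1/2, 1, -1/2)
     R2 -= -1·R0  ⇒  (0, -4, 5/2, 0, 1/2)
     R3 -= 1·R0  ⇒  (0, 2, -1/2, 1, -5/2)
[2] R1 /= -4  ⇒  (0, 1, 0, 1, -3/4)
     R0 -= -1·R1  ⇒  (1, 0, -1/2, 2, -5/4)
     R2 -= -4·R1  ⇒  (0, 0, 5/2, 4, -5/2)
     R3 -= 2·R1  ⇒  (0, 0, -1/2, -1, -1)
[3] R2 /= 5/2  ⇒  (0, 0, 1, 8/5, -1)
     R0 -= -1/2·R2  ⇒  (1, 0, 0, 14/5, -7/4)
     R3 -= -1/2·R2  ⇒  (0, 0, 0, -1/5, -3/2)
[4] R3 /= -1/5  ⇒  (0, 0, 0, 1, 15/2)
     R0 -= 14/5·R3  ⇒  (1, 0, 0, 0, -91/4)
     R1 -= 1·R3  ⇒  (0, 1, 0, 0, -33/4)
     R2 -= 8/5·R3  ⇒  (0, 0, 1, 0, -13)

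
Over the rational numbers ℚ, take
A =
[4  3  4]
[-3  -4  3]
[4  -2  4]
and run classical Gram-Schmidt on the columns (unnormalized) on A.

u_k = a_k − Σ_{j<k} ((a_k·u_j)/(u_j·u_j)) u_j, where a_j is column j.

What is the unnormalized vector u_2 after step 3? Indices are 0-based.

Step 1: u_0 = a_0 = (4, -3, 4).
Step 2: u_1 = a_1 − (16/41)·u_0 = (59/41, -116/41, -146/41).
Step 3: u_2 = a_2 − (23/41)·u_0 − (-232/311)·u_1 = (880/311, 800/311, -280/311).

u_2 = (880/311, 800/311, -280/311)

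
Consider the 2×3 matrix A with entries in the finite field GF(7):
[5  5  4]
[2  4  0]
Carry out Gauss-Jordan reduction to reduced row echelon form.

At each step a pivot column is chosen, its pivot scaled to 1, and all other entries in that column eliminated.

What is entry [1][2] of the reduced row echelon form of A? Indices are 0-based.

[1] R0 /= 5  ⇒  (1, 1, 5)
     R1 -= 2·R0  ⇒  (0, 2, 4)
[2] R1 /= 2  ⇒  (0, 1, 2)
     R0 -= 1·R1  ⇒  (1, 0, 3)

M[1][2] = 2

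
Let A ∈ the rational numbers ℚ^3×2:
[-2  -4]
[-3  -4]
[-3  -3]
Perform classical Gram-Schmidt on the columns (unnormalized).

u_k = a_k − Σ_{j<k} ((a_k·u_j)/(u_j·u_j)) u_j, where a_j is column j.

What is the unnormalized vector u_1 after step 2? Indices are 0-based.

u_1 = (-15/11, -1/22, 21/22)

Step 1: u_0 = a_0 = (-2, -3, -3).
Step 2: u_1 = a_1 − (29/22)·u_0 = (-15/11, -1/22, 21/22).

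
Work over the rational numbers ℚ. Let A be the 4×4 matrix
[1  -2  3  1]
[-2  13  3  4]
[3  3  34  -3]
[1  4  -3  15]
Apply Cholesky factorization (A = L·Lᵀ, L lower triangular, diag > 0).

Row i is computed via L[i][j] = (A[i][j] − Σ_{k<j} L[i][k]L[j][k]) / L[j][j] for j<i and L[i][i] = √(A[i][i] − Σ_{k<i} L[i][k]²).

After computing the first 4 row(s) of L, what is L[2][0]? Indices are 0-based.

L[2][0] = 3

Step 1: L[0][0] = √(1) = 1.
  L[1][0] = (-2) / L[0][0] = -2.
Step 2: L[1][1] = √(9) = 3.
  L[2][0] = (3) / L[0][0] = 3.
  L[2][1] = (9) / L[1][1] = 3.
Step 3: L[2][2] = √(16) = 4.
  L[3][0] = (1) / L[0][0] = 1.
  L[3][1] = (6) / L[1][1] = 2.
  L[3][2] = (-12) / L[2][2] = -3.
Step 4: L[3][3] = √(1) = 1.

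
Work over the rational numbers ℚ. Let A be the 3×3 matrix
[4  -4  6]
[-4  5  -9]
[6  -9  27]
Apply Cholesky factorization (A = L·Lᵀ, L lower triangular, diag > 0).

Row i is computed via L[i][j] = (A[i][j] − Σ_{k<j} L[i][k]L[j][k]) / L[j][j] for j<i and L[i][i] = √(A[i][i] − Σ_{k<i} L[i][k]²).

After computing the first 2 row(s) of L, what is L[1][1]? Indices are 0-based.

Step 1: L[0][0] = √(4) = 2.
  L[1][0] = (-4) / L[0][0] = -2.
Step 2: L[1][1] = √(1) = 1.

L[1][1] = 1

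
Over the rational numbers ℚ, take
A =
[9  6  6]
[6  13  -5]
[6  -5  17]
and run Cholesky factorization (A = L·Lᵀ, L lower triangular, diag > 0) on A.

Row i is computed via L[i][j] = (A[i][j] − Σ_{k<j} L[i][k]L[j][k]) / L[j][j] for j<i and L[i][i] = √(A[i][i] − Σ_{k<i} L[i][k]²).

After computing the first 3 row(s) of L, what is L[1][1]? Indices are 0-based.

Step 1: L[0][0] = √(9) = 3.
  L[1][0] = (6) / L[0][0] = 2.
Step 2: L[1][1] = √(9) = 3.
  L[2][0] = (6) / L[0][0] = 2.
  L[2][1] = (-9) / L[1][1] = -3.
Step 3: L[2][2] = √(4) = 2.

L[1][1] = 3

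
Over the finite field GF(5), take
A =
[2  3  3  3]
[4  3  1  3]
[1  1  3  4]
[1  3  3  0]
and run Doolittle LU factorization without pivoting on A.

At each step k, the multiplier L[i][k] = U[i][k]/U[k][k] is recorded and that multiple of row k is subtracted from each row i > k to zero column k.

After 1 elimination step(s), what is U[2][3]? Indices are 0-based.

[col 0] pivot 2
  R1 -= 2*R0 → (0, 2, 0, 2)  (L[1][0] := 2)
  R2 -= 3*R0 → (0, 2, 4, 0)  (L[2][0] := 3)
  R3 -= 3*R0 → (0, 4, 4, 1)  (L[3][0] := 3)

U[2][3] = 0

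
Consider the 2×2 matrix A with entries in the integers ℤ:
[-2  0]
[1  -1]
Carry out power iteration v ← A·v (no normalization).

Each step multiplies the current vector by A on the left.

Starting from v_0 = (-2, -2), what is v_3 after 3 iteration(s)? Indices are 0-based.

v_3 = (16, -12)

v_0 = (-2, -2).
v_1 = A·v_0 = (4, 0).
v_2 = A·v_1 = (-8, 4).
v_3 = A·v_2 = (16, -12).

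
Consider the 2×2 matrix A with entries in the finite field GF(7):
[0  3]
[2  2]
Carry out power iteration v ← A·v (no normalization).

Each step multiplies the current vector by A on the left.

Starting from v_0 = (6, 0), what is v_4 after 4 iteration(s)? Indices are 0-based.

v_0 = (6, 0).
v_1 = A·v_0 = (0, 5).
v_2 = A·v_1 = (1, 3).
v_3 = A·v_2 = (2, 1).
v_4 = A·v_3 = (3, 6).

v_4 = (3, 6)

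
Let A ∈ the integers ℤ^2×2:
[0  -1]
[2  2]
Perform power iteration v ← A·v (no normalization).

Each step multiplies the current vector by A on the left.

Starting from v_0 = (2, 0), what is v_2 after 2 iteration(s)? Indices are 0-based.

v_2 = (-4, 8)

v_0 = (2, 0).
v_1 = A·v_0 = (0, 4).
v_2 = A·v_1 = (-4, 8).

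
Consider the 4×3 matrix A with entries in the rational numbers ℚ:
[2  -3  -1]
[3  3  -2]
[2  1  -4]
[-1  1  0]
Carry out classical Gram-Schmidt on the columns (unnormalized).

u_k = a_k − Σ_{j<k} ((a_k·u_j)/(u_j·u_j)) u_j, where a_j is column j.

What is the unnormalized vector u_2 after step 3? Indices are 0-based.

u_2 = (27/172, 187/172, -365/172, -115/172)

Step 1: u_0 = a_0 = (2, 3, 2, -1).
Step 2: u_1 = a_1 − (2/9)·u_0 = (-31/9, 7/3, 5/9, 11/9).
Step 3: u_2 = a_2 − (-8/9)·u_0 − (-31/172)·u_1 = (27/172, 187/172, -365/172, -115/172).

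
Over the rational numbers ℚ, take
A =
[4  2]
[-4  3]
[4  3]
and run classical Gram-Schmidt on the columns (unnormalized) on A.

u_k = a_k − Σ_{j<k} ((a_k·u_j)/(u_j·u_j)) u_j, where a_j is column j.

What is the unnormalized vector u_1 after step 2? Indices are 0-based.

u_1 = (4/3, 11/3, 7/3)

Step 1: u_0 = a_0 = (4, -4, 4).
Step 2: u_1 = a_1 − (1/6)·u_0 = (4/3, 11/3, 7/3).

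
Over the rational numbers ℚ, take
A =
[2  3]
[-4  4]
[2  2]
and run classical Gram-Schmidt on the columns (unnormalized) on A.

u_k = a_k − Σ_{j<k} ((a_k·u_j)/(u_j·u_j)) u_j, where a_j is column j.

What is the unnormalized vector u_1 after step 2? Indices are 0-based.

u_1 = (7/2, 3, 5/2)

Step 1: u_0 = a_0 = (2, -4, 2).
Step 2: u_1 = a_1 − (-1/4)·u_0 = (7/2, 3, 5/2).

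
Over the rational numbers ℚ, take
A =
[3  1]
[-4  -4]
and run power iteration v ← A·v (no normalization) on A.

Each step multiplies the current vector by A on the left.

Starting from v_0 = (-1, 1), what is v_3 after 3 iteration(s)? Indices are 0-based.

v_0 = (-1, 1).
v_1 = A·v_0 = (-2, 0).
v_2 = A·v_1 = (-6, 8).
v_3 = A·v_2 = (-10, -8).

v_3 = (-10, -8)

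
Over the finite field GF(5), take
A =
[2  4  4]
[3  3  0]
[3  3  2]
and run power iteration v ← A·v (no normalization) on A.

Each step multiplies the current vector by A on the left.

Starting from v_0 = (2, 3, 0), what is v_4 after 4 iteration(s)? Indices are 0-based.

v_0 = (2, 3, 0).
v_1 = A·v_0 = (1, 0, 0).
v_2 = A·v_1 = (2, 3, 3).
v_3 = A·v_2 = (3, 0, 1).
v_4 = A·v_3 = (0, 4, 1).

v_4 = (0, 4, 1)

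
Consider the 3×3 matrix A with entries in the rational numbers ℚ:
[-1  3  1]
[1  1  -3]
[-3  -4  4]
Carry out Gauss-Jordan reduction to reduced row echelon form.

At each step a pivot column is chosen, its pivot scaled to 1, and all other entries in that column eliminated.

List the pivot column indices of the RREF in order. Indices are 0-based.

pivot(0,0)=-1: scale R0 → (1, -3, -1)
  clear (1,0): R1 −= (1)R0 → (0, 4, -2)
  clear (2,0): R2 −= (-3)R0 → (0, -13, 1)
pivot(1,1)=4: scale R1 → (0, 1, -1/2)
  clear (0,1): R0 −= (-3)R1 → (1, 0, -5/2)
  clear (2,1): R2 −= (-13)R1 → (0, 0, -11/2)
pivot(2,2)=-11/2: scale R2 → (0, 0, 1)
  clear (0,2): R0 −= (-5/2)R2 → (1, 0, 0)
  clear (1,2): R1 −= (-1/2)R2 → (0, 1, 0)

pivot columns: 0, 1, 2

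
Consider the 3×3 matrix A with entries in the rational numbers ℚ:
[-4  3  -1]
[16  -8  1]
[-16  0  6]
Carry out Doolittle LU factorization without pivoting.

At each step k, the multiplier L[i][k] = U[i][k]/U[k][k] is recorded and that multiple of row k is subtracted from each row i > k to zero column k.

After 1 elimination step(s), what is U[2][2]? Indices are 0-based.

k=0: U[0][0]=-4
  eliminate (1,0): mult=-4, new row 1: (0, 4, -3); set L[1][0]=-4
  eliminate (2,0): mult=4, new row 2: (0, -12, 10); set L[2][0]=4

U[2][2] = 10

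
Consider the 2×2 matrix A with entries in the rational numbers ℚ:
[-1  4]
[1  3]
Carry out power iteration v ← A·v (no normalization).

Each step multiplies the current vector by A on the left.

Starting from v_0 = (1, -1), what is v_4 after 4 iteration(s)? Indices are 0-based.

v_0 = (1, -1).
v_1 = A·v_0 = (-5, -2).
v_2 = A·v_1 = (-3, -11).
v_3 = A·v_2 = (-41, -36).
v_4 = A·v_3 = (-103, -149).

v_4 = (-103, -149)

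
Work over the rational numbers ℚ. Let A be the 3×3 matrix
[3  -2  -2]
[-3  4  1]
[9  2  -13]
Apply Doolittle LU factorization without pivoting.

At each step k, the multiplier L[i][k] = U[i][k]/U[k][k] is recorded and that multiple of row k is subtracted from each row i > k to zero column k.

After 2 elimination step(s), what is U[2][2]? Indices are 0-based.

U[2][2] = -3

Step 1: pivot at (0,0) is 3.
  row1 ← row1 − (-1)·row0  ⇒  L[1][0]=-1, U row1=(0, 2, -1)
  row2 ← row2 − (3)·row0  ⇒  L[2][0]=3, U row2=(0, 8, -7)
Step 2: pivot at (1,1) is 2.
  row2 ← row2 − (4)·row1  ⇒  L[2][1]=4, U row2=(0, 0, -3)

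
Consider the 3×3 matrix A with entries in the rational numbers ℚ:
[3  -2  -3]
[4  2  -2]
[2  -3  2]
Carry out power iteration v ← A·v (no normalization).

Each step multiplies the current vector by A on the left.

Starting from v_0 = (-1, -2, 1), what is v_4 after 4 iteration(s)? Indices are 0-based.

v_0 = (-1, -2, 1).
v_1 = A·v_0 = (-2, -10, 6).
v_2 = A·v_1 = (-4, -40, 38).
v_3 = A·v_2 = (-46, -172, 188).
v_4 = A·v_3 = (-358, -904, 800).

v_4 = (-358, -904, 800)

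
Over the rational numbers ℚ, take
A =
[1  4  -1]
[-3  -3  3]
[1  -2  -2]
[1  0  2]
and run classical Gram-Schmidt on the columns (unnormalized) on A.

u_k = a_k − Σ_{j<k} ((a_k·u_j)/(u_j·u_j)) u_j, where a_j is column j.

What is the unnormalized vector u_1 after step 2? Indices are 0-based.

Step 1: u_0 = a_0 = (1, -3, 1, 1).
Step 2: u_1 = a_1 − (11/12)·u_0 = (37/12, -1/4, -35/12, -11/12).

u_1 = (37/12, -1/4, -35/12, -11/12)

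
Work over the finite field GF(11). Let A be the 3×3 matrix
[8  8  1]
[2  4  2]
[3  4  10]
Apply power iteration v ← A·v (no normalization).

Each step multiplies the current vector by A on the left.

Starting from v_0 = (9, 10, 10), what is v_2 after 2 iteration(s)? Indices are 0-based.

v_2 = (8, 2, 4)

v_0 = (9, 10, 10).
v_1 = A·v_0 = (8, 1, 2).
v_2 = A·v_1 = (8, 2, 4).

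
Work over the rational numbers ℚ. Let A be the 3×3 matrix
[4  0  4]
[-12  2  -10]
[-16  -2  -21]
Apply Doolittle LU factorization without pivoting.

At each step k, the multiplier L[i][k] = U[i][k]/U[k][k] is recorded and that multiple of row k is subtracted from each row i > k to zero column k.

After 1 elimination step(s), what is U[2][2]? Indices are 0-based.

U[2][2] = -5

[col 0] pivot 4
  R1 -= -3*R0 → (0, 2, 2)  (L[1][0] := -3)
  R2 -= -4*R0 → (0, -2, -5)  (L[2][0] := -4)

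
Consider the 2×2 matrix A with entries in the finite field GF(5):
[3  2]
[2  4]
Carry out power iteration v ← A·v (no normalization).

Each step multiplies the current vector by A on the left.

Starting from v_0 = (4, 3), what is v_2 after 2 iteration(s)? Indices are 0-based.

v_2 = (4, 1)

v_0 = (4, 3).
v_1 = A·v_0 = (3, 0).
v_2 = A·v_1 = (4, 1).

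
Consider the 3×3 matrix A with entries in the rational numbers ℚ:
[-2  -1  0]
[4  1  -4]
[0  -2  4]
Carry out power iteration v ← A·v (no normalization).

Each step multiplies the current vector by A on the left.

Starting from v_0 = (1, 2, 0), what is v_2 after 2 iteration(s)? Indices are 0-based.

v_0 = (1, 2, 0).
v_1 = A·v_0 = (-4, 6, -4).
v_2 = A·v_1 = (2, 6, -28).

v_2 = (2, 6, -28)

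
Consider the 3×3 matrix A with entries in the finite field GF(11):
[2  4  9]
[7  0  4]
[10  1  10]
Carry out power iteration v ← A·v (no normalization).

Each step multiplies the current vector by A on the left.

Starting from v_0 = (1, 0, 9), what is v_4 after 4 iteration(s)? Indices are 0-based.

v_4 = (5, 4, 3)

v_0 = (1, 0, 9).
v_1 = A·v_0 = (6, 10, 1).
v_2 = A·v_1 = (6, 2, 3).
v_3 = A·v_2 = (3, 10, 4).
v_4 = A·v_3 = (5, 4, 3).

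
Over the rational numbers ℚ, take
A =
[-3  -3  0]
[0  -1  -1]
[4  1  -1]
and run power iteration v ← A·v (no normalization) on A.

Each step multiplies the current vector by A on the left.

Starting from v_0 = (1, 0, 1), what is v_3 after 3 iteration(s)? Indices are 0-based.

v_3 = (-30, 18, 62)

v_0 = (1, 0, 1).
v_1 = A·v_0 = (-3, -1, 3).
v_2 = A·v_1 = (12, -2, -16).
v_3 = A·v_2 = (-30, 18, 62).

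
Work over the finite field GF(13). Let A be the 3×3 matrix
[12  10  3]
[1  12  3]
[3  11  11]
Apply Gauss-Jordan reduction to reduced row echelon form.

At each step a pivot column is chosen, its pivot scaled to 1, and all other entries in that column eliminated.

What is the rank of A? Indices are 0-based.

rank = 3

[1] R0 /= 12  ⇒  (1, 3, 10)
     R1 -= 1·R0  ⇒  (0, 9, 6)
     R2 -= 3·R0  ⇒  (0, 2, 7)
[2] R1 /= 9  ⇒  (0, 1, 5)
     R0 -= 3·R1  ⇒  (1, 0, 8)
     R2 -= 2·R1  ⇒  (0, 0, 10)
[3] R2 /= 10  ⇒  (0, 0, 1)
     R0 -= 8·R2  ⇒  (1, 0, 0)
     R1 -= 5·R2  ⇒  (0, 1, 0)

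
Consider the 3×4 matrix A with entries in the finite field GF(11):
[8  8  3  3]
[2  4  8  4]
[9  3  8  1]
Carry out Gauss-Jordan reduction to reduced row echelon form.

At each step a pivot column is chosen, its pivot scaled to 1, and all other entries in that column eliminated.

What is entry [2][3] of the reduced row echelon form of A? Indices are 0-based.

M[2][3] = 2

[1] R0 /= 8  ⇒  (1, 1, 10, 10)
     R1 -= 2·R0  ⇒  (0, 2, 10, 6)
     R2 -= 9·R0  ⇒  (0, 5, 6, 10)
[2] R1 /= 2  ⇒  (0, 1, 5, 3)
     R0 -= 1·R1  ⇒  (1, 0, 5, 7)
     R2 -= 5·R1  ⇒  (0, 0, 3, 6)
[3] R2 /= 3  ⇒  (0, 0, 1, 2)
     R0 -= 5·R2  ⇒  (1, 0, 0, 8)
     R1 -= 5·R2  ⇒  (0, 1, 0, 4)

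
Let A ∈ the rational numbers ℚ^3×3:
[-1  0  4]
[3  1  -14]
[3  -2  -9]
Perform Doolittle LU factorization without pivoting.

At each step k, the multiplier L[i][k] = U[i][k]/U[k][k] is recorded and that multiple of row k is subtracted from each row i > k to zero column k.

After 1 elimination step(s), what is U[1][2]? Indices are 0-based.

[col 0] pivot -1
  R1 -= -3*R0 → (0, 1, -2)  (L[1][0] := -3)
  R2 -= -3*R0 → (0, -2, 3)  (L[2][0] := -3)

U[1][2] = -2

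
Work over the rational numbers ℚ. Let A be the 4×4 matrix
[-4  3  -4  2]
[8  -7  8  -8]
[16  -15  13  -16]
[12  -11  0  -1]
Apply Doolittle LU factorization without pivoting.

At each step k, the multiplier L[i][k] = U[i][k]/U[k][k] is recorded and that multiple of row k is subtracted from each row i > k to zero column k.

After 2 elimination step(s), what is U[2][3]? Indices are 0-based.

U[2][3] = 4

k=0: U[0][0]=-4
  eliminate (1,0): mult=-2, new row 1: (0, -1, 0, -4); set L[1][0]=-2
  eliminate (2,0): mult=-4, new row 2: (0, -3, -3, -8); set L[2][0]=-4
  eliminate (3,0): mult=-3, new row 3: (0, -2, -12, 5); set L[3][0]=-3
k=1: U[1][1]=-1
  eliminate (2,1): mult=3, new row 2: (0, 0, -3, 4); set L[2][1]=3
  eliminate (3,1): mult=2, new row 3: (0, 0, -12, 13); set L[3][1]=2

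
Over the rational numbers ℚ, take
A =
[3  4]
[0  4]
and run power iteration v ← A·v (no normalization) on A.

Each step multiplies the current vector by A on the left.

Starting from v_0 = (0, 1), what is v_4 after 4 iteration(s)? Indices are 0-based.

v_0 = (0, 1).
v_1 = A·v_0 = (4, 4).
v_2 = A·v_1 = (28, 16).
v_3 = A·v_2 = (148, 64).
v_4 = A·v_3 = (700, 256).

v_4 = (700, 256)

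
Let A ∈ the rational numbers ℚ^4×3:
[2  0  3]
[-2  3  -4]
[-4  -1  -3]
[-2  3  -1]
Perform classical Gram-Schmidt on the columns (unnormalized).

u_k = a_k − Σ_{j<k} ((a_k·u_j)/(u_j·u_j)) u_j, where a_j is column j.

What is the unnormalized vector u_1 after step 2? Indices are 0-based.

u_1 = (4/7, 17/7, -15/7, 17/7)

Step 1: u_0 = a_0 = (2, -2, -4, -2).
Step 2: u_1 = a_1 − (-2/7)·u_0 = (4/7, 17/7, -15/7, 17/7).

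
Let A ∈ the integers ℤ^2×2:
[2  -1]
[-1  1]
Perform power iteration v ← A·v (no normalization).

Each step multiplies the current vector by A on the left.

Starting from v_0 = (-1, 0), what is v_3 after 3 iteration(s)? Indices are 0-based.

v_0 = (-1, 0).
v_1 = A·v_0 = (-2, 1).
v_2 = A·v_1 = (-5, 3).
v_3 = A·v_2 = (-13, 8).

v_3 = (-13, 8)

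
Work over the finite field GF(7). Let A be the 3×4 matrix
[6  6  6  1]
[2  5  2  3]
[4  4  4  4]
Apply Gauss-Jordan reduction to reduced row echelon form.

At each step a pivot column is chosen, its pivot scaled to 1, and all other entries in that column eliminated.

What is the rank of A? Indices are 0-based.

step 1: normalize row 0 (÷6) = (1, 1, 1, 6)
  row 1: subtract 2×row0 = (0, 3, 0, 5)
  row 2: subtract 4×row0 = (0, 0, 0, 1)
step 2: normalize row 1 (÷3) = (0, 1, 0, 4)
  row 0: subtract 1×row1 = (1, 0, 1, 2)
skip col 2 (zero from row 2)
step 3: normalize row 2 (÷1) = (0, 0, 0, 1)
  row 0: subtract 2×row2 = (1, 0, 1, 0)
  row 1: subtract 4×row2 = (0, 1, 0, 0)

rank = 3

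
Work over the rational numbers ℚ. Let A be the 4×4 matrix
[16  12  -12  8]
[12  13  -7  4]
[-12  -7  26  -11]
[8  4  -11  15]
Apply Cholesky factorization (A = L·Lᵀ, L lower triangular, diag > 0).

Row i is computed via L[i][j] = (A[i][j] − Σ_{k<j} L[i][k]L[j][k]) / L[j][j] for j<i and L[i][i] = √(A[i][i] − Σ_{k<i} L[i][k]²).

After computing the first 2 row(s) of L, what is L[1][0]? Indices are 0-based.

L[1][0] = 3

Step 1: L[0][0] = √(16) = 4.
  L[1][0] = (12) / L[0][0] = 3.
Step 2: L[1][1] = √(4) = 2.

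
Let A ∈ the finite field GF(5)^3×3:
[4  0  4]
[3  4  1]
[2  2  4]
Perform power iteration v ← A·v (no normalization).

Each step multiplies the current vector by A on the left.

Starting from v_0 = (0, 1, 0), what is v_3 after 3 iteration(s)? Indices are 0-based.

v_3 = (1, 2, 1)

v_0 = (0, 1, 0).
v_1 = A·v_0 = (0, 4, 2).
v_2 = A·v_1 = (3, 3, 1).
v_3 = A·v_2 = (1, 2, 1).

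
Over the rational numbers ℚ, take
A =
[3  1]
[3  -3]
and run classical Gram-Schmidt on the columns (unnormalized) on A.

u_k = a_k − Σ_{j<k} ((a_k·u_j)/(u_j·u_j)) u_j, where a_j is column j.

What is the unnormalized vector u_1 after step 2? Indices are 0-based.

u_1 = (2, -2)

Step 1: u_0 = a_0 = (3, 3).
Step 2: u_1 = a_1 − (-1/3)·u_0 = (2, -2).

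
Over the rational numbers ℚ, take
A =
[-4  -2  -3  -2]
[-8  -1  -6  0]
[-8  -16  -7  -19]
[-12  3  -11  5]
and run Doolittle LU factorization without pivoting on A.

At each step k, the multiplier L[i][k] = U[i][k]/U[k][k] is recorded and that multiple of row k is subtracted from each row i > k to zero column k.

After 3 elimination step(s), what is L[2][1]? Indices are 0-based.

[col 0] pivot -4
  R1 -= 2*R0 → (0, 3, 0, 4)  (L[1][0] := 2)
  R2 -= 2*R0 → (0, -12, -1, -15)  (L[2][0] := 2)
  R3 -= 3*R0 → (0, 9, -2, 11)  (L[3][0] := 3)
[col 1] pivot 3
  R2 -= -4*R1 → (0, 0, -1, 1)  (L[2][1] := -4)
  R3 -= 3*R1 → (0, 0, -2, -1)  (L[3][1] := 3)
[col 2] pivot -1
  R3 -= 2*R2 → (0, 0, 0, -3)  (L[3][2] := 2)

L[2][1] = -4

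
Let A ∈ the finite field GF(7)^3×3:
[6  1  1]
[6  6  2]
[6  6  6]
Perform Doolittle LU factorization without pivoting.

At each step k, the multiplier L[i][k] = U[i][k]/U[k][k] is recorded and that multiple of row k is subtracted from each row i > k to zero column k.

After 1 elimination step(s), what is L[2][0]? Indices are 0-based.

L[2][0] = 1

Step 1: pivot at (0,0) is 6.
  row1 ← row1 − (1)·row0  ⇒  L[1][0]=1, U row1=(0, 5, 1)
  row2 ← row2 − (1)·row0  ⇒  L[2][0]=1, U row2=(0, 5, 5)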